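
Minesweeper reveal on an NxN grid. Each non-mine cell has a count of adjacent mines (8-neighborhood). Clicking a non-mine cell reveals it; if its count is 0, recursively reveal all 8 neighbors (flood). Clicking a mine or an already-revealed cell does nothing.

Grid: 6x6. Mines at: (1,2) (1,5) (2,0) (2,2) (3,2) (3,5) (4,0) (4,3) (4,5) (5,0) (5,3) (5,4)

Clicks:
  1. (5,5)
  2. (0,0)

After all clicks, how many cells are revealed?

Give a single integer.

Answer: 5

Derivation:
Click 1 (5,5) count=2: revealed 1 new [(5,5)] -> total=1
Click 2 (0,0) count=0: revealed 4 new [(0,0) (0,1) (1,0) (1,1)] -> total=5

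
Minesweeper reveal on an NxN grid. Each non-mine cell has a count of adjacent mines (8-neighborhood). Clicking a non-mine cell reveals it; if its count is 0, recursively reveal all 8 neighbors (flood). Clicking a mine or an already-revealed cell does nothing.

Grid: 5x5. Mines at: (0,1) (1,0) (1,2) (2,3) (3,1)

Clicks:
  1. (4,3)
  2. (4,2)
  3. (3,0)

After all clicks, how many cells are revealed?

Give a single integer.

Answer: 7

Derivation:
Click 1 (4,3) count=0: revealed 6 new [(3,2) (3,3) (3,4) (4,2) (4,3) (4,4)] -> total=6
Click 2 (4,2) count=1: revealed 0 new [(none)] -> total=6
Click 3 (3,0) count=1: revealed 1 new [(3,0)] -> total=7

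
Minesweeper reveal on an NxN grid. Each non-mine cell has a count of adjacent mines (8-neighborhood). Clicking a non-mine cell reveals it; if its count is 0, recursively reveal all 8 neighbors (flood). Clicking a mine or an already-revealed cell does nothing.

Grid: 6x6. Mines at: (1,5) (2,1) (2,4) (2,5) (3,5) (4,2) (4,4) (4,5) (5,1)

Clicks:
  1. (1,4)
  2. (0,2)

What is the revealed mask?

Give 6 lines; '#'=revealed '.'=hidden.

Answer: #####.
#####.
......
......
......
......

Derivation:
Click 1 (1,4) count=3: revealed 1 new [(1,4)] -> total=1
Click 2 (0,2) count=0: revealed 9 new [(0,0) (0,1) (0,2) (0,3) (0,4) (1,0) (1,1) (1,2) (1,3)] -> total=10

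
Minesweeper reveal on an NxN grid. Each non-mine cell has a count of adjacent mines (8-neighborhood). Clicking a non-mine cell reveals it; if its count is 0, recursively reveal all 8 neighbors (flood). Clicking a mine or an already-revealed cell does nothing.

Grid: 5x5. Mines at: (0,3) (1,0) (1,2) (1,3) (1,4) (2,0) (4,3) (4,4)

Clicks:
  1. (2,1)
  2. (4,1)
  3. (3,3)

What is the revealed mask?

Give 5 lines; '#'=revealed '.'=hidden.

Answer: .....
.....
.#...
####.
###..

Derivation:
Click 1 (2,1) count=3: revealed 1 new [(2,1)] -> total=1
Click 2 (4,1) count=0: revealed 6 new [(3,0) (3,1) (3,2) (4,0) (4,1) (4,2)] -> total=7
Click 3 (3,3) count=2: revealed 1 new [(3,3)] -> total=8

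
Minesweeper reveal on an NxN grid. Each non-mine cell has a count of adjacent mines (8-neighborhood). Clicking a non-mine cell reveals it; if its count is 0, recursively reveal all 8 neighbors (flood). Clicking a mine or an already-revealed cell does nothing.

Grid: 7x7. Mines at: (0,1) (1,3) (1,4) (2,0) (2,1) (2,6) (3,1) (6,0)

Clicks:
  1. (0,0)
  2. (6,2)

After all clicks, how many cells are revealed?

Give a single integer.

Answer: 28

Derivation:
Click 1 (0,0) count=1: revealed 1 new [(0,0)] -> total=1
Click 2 (6,2) count=0: revealed 27 new [(2,2) (2,3) (2,4) (2,5) (3,2) (3,3) (3,4) (3,5) (3,6) (4,1) (4,2) (4,3) (4,4) (4,5) (4,6) (5,1) (5,2) (5,3) (5,4) (5,5) (5,6) (6,1) (6,2) (6,3) (6,4) (6,5) (6,6)] -> total=28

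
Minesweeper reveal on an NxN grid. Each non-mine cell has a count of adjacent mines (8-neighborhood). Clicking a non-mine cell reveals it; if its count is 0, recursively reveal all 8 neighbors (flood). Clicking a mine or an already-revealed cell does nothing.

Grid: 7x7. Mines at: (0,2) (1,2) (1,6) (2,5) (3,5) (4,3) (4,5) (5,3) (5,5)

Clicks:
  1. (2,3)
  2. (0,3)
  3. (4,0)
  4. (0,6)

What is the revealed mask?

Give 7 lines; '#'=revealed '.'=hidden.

Answer: ##.#..#
##.....
####...
###....
###....
###....
###....

Derivation:
Click 1 (2,3) count=1: revealed 1 new [(2,3)] -> total=1
Click 2 (0,3) count=2: revealed 1 new [(0,3)] -> total=2
Click 3 (4,0) count=0: revealed 19 new [(0,0) (0,1) (1,0) (1,1) (2,0) (2,1) (2,2) (3,0) (3,1) (3,2) (4,0) (4,1) (4,2) (5,0) (5,1) (5,2) (6,0) (6,1) (6,2)] -> total=21
Click 4 (0,6) count=1: revealed 1 new [(0,6)] -> total=22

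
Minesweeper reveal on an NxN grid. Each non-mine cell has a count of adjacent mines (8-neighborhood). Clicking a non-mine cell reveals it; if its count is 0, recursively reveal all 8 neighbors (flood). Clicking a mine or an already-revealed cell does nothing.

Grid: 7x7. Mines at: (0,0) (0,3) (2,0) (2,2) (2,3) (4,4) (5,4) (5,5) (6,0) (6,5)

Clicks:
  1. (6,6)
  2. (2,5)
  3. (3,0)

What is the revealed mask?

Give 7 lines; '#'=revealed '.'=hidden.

Answer: ....###
....###
....###
#...###
.....##
.......
......#

Derivation:
Click 1 (6,6) count=2: revealed 1 new [(6,6)] -> total=1
Click 2 (2,5) count=0: revealed 14 new [(0,4) (0,5) (0,6) (1,4) (1,5) (1,6) (2,4) (2,5) (2,6) (3,4) (3,5) (3,6) (4,5) (4,6)] -> total=15
Click 3 (3,0) count=1: revealed 1 new [(3,0)] -> total=16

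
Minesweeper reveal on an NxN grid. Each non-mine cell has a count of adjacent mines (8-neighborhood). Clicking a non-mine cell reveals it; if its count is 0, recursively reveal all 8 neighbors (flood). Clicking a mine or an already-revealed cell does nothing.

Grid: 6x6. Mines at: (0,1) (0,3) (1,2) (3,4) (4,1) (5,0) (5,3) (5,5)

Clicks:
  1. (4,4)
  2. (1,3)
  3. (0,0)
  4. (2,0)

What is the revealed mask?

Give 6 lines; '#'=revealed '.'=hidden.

Click 1 (4,4) count=3: revealed 1 new [(4,4)] -> total=1
Click 2 (1,3) count=2: revealed 1 new [(1,3)] -> total=2
Click 3 (0,0) count=1: revealed 1 new [(0,0)] -> total=3
Click 4 (2,0) count=0: revealed 6 new [(1,0) (1,1) (2,0) (2,1) (3,0) (3,1)] -> total=9

Answer: #.....
##.#..
##....
##....
....#.
......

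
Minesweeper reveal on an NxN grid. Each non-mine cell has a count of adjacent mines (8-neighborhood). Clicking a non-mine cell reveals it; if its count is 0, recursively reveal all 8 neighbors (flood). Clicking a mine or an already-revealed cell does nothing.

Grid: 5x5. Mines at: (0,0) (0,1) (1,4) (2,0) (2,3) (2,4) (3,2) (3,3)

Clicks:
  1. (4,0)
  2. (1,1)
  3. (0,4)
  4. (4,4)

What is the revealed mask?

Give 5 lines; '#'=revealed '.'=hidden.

Answer: ....#
.#...
.....
##...
##..#

Derivation:
Click 1 (4,0) count=0: revealed 4 new [(3,0) (3,1) (4,0) (4,1)] -> total=4
Click 2 (1,1) count=3: revealed 1 new [(1,1)] -> total=5
Click 3 (0,4) count=1: revealed 1 new [(0,4)] -> total=6
Click 4 (4,4) count=1: revealed 1 new [(4,4)] -> total=7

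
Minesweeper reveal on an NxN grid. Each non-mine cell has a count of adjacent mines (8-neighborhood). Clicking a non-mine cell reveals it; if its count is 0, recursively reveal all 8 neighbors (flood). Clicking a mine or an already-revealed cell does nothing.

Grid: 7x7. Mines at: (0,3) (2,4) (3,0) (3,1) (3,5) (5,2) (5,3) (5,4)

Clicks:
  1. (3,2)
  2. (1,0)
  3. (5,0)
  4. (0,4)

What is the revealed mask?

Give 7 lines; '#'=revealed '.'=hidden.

Answer: ###.#..
###....
###....
..#....
##.....
##.....
##.....

Derivation:
Click 1 (3,2) count=1: revealed 1 new [(3,2)] -> total=1
Click 2 (1,0) count=0: revealed 9 new [(0,0) (0,1) (0,2) (1,0) (1,1) (1,2) (2,0) (2,1) (2,2)] -> total=10
Click 3 (5,0) count=0: revealed 6 new [(4,0) (4,1) (5,0) (5,1) (6,0) (6,1)] -> total=16
Click 4 (0,4) count=1: revealed 1 new [(0,4)] -> total=17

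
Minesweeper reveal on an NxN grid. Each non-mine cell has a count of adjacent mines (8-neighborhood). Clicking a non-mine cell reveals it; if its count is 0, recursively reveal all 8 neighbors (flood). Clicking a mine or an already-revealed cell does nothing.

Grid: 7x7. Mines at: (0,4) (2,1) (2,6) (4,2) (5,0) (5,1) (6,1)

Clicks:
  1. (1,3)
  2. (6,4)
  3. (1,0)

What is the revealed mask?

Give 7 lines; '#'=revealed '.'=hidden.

Click 1 (1,3) count=1: revealed 1 new [(1,3)] -> total=1
Click 2 (6,4) count=0: revealed 26 new [(1,2) (1,4) (1,5) (2,2) (2,3) (2,4) (2,5) (3,2) (3,3) (3,4) (3,5) (3,6) (4,3) (4,4) (4,5) (4,6) (5,2) (5,3) (5,4) (5,5) (5,6) (6,2) (6,3) (6,4) (6,5) (6,6)] -> total=27
Click 3 (1,0) count=1: revealed 1 new [(1,0)] -> total=28

Answer: .......
#.####.
..####.
..#####
...####
..#####
..#####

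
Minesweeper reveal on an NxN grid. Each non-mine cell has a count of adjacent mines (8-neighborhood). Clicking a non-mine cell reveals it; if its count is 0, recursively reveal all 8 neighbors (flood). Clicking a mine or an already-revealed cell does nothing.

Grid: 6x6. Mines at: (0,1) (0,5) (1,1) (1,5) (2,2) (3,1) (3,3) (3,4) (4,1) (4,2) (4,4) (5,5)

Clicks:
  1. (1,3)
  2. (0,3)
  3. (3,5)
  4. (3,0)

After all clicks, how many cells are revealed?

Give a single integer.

Click 1 (1,3) count=1: revealed 1 new [(1,3)] -> total=1
Click 2 (0,3) count=0: revealed 5 new [(0,2) (0,3) (0,4) (1,2) (1,4)] -> total=6
Click 3 (3,5) count=2: revealed 1 new [(3,5)] -> total=7
Click 4 (3,0) count=2: revealed 1 new [(3,0)] -> total=8

Answer: 8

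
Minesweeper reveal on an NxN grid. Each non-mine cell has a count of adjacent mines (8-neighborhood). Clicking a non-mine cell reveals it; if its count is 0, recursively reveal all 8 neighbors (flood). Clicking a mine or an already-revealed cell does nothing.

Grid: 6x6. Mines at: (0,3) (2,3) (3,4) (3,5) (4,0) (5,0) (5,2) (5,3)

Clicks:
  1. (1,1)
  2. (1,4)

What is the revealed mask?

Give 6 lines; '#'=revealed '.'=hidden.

Click 1 (1,1) count=0: revealed 12 new [(0,0) (0,1) (0,2) (1,0) (1,1) (1,2) (2,0) (2,1) (2,2) (3,0) (3,1) (3,2)] -> total=12
Click 2 (1,4) count=2: revealed 1 new [(1,4)] -> total=13

Answer: ###...
###.#.
###...
###...
......
......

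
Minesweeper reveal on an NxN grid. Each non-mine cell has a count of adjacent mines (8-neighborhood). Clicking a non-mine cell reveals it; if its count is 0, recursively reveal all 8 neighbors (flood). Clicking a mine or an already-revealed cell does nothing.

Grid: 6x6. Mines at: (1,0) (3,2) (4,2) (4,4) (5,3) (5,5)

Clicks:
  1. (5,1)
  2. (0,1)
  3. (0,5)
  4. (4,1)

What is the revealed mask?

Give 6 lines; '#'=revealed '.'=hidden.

Answer: .#####
.#####
.#####
...###
.#....
.#....

Derivation:
Click 1 (5,1) count=1: revealed 1 new [(5,1)] -> total=1
Click 2 (0,1) count=1: revealed 1 new [(0,1)] -> total=2
Click 3 (0,5) count=0: revealed 17 new [(0,2) (0,3) (0,4) (0,5) (1,1) (1,2) (1,3) (1,4) (1,5) (2,1) (2,2) (2,3) (2,4) (2,5) (3,3) (3,4) (3,5)] -> total=19
Click 4 (4,1) count=2: revealed 1 new [(4,1)] -> total=20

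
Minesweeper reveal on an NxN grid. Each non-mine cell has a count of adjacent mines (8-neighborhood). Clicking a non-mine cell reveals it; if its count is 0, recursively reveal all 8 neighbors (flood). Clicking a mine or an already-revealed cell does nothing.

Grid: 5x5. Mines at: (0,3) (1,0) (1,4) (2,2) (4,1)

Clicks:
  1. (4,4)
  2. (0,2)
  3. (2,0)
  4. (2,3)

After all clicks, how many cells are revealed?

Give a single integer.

Answer: 10

Derivation:
Click 1 (4,4) count=0: revealed 8 new [(2,3) (2,4) (3,2) (3,3) (3,4) (4,2) (4,3) (4,4)] -> total=8
Click 2 (0,2) count=1: revealed 1 new [(0,2)] -> total=9
Click 3 (2,0) count=1: revealed 1 new [(2,0)] -> total=10
Click 4 (2,3) count=2: revealed 0 new [(none)] -> total=10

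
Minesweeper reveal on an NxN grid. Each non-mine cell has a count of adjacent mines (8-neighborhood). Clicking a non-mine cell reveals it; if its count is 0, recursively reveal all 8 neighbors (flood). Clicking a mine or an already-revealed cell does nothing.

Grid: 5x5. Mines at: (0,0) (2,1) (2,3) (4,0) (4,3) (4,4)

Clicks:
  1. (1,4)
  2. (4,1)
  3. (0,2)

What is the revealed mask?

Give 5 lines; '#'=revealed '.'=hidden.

Click 1 (1,4) count=1: revealed 1 new [(1,4)] -> total=1
Click 2 (4,1) count=1: revealed 1 new [(4,1)] -> total=2
Click 3 (0,2) count=0: revealed 7 new [(0,1) (0,2) (0,3) (0,4) (1,1) (1,2) (1,3)] -> total=9

Answer: .####
.####
.....
.....
.#...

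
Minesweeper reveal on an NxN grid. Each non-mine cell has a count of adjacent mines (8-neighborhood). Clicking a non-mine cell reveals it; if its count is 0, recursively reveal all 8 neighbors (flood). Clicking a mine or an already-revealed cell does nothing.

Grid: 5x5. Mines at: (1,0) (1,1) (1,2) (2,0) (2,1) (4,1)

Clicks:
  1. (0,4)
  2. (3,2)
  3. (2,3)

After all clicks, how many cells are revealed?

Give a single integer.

Click 1 (0,4) count=0: revealed 13 new [(0,3) (0,4) (1,3) (1,4) (2,2) (2,3) (2,4) (3,2) (3,3) (3,4) (4,2) (4,3) (4,4)] -> total=13
Click 2 (3,2) count=2: revealed 0 new [(none)] -> total=13
Click 3 (2,3) count=1: revealed 0 new [(none)] -> total=13

Answer: 13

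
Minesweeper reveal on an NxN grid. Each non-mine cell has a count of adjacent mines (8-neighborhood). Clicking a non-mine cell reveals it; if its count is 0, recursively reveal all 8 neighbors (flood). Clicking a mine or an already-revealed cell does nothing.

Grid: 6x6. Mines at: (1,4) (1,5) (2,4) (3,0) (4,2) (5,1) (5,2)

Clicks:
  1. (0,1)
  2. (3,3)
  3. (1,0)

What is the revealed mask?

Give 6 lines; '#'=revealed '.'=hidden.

Answer: ####..
####..
####..
.###..
......
......

Derivation:
Click 1 (0,1) count=0: revealed 15 new [(0,0) (0,1) (0,2) (0,3) (1,0) (1,1) (1,2) (1,3) (2,0) (2,1) (2,2) (2,3) (3,1) (3,2) (3,3)] -> total=15
Click 2 (3,3) count=2: revealed 0 new [(none)] -> total=15
Click 3 (1,0) count=0: revealed 0 new [(none)] -> total=15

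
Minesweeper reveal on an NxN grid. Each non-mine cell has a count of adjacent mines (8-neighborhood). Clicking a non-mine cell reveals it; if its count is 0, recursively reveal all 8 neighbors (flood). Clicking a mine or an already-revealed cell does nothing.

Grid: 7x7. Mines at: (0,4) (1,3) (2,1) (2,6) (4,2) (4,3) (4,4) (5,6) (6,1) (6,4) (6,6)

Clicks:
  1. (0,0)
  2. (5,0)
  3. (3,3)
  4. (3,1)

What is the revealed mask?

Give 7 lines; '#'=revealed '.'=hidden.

Answer: ###....
###....
.......
.#.#...
.......
#......
.......

Derivation:
Click 1 (0,0) count=0: revealed 6 new [(0,0) (0,1) (0,2) (1,0) (1,1) (1,2)] -> total=6
Click 2 (5,0) count=1: revealed 1 new [(5,0)] -> total=7
Click 3 (3,3) count=3: revealed 1 new [(3,3)] -> total=8
Click 4 (3,1) count=2: revealed 1 new [(3,1)] -> total=9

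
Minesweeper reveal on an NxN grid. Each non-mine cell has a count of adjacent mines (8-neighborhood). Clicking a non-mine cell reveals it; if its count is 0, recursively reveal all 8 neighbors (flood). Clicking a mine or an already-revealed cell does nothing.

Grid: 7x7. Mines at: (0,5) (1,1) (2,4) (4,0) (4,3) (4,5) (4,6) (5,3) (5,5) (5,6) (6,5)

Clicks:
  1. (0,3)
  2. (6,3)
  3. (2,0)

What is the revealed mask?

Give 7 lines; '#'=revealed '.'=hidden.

Click 1 (0,3) count=0: revealed 6 new [(0,2) (0,3) (0,4) (1,2) (1,3) (1,4)] -> total=6
Click 2 (6,3) count=1: revealed 1 new [(6,3)] -> total=7
Click 3 (2,0) count=1: revealed 1 new [(2,0)] -> total=8

Answer: ..###..
..###..
#......
.......
.......
.......
...#...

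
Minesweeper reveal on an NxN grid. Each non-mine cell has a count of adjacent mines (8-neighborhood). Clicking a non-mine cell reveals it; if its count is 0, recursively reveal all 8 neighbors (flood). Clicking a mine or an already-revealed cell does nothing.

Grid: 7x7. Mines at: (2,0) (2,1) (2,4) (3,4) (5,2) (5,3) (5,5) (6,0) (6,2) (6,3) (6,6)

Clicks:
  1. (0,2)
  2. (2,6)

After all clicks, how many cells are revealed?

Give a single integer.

Answer: 20

Derivation:
Click 1 (0,2) count=0: revealed 20 new [(0,0) (0,1) (0,2) (0,3) (0,4) (0,5) (0,6) (1,0) (1,1) (1,2) (1,3) (1,4) (1,5) (1,6) (2,5) (2,6) (3,5) (3,6) (4,5) (4,6)] -> total=20
Click 2 (2,6) count=0: revealed 0 new [(none)] -> total=20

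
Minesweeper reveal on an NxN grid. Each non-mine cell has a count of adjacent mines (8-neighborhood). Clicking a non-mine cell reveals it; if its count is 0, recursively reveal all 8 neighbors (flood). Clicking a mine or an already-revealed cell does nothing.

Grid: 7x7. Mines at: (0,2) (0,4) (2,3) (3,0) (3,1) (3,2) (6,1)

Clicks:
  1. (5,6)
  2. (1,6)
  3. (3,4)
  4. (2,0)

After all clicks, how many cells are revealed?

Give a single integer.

Answer: 28

Derivation:
Click 1 (5,6) count=0: revealed 27 new [(0,5) (0,6) (1,4) (1,5) (1,6) (2,4) (2,5) (2,6) (3,3) (3,4) (3,5) (3,6) (4,2) (4,3) (4,4) (4,5) (4,6) (5,2) (5,3) (5,4) (5,5) (5,6) (6,2) (6,3) (6,4) (6,5) (6,6)] -> total=27
Click 2 (1,6) count=0: revealed 0 new [(none)] -> total=27
Click 3 (3,4) count=1: revealed 0 new [(none)] -> total=27
Click 4 (2,0) count=2: revealed 1 new [(2,0)] -> total=28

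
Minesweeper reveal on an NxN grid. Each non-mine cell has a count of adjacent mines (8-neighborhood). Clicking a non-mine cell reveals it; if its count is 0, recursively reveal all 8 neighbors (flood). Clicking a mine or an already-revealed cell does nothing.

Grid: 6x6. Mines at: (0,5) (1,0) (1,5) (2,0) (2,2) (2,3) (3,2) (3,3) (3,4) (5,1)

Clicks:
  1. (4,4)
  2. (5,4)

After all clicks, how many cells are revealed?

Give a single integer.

Answer: 8

Derivation:
Click 1 (4,4) count=2: revealed 1 new [(4,4)] -> total=1
Click 2 (5,4) count=0: revealed 7 new [(4,2) (4,3) (4,5) (5,2) (5,3) (5,4) (5,5)] -> total=8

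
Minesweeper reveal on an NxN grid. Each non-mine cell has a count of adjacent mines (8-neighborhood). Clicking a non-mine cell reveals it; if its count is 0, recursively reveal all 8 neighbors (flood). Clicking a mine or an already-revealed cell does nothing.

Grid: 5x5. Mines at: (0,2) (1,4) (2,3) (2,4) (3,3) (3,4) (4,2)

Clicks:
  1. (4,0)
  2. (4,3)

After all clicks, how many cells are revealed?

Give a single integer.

Answer: 14

Derivation:
Click 1 (4,0) count=0: revealed 13 new [(0,0) (0,1) (1,0) (1,1) (1,2) (2,0) (2,1) (2,2) (3,0) (3,1) (3,2) (4,0) (4,1)] -> total=13
Click 2 (4,3) count=3: revealed 1 new [(4,3)] -> total=14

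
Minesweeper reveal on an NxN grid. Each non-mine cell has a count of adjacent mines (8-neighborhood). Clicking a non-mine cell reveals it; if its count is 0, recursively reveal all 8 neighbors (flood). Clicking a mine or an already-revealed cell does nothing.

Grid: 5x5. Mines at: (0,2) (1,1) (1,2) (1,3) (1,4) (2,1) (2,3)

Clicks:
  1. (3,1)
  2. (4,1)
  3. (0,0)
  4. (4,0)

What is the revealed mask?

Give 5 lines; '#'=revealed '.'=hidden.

Answer: #....
.....
.....
#####
#####

Derivation:
Click 1 (3,1) count=1: revealed 1 new [(3,1)] -> total=1
Click 2 (4,1) count=0: revealed 9 new [(3,0) (3,2) (3,3) (3,4) (4,0) (4,1) (4,2) (4,3) (4,4)] -> total=10
Click 3 (0,0) count=1: revealed 1 new [(0,0)] -> total=11
Click 4 (4,0) count=0: revealed 0 new [(none)] -> total=11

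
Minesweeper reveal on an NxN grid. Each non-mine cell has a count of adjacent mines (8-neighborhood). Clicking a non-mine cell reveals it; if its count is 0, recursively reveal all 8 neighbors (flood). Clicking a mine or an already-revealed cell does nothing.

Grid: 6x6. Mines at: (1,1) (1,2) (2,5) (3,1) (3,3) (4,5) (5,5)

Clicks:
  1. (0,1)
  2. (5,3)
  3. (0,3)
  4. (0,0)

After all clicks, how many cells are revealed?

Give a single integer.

Click 1 (0,1) count=2: revealed 1 new [(0,1)] -> total=1
Click 2 (5,3) count=0: revealed 10 new [(4,0) (4,1) (4,2) (4,3) (4,4) (5,0) (5,1) (5,2) (5,3) (5,4)] -> total=11
Click 3 (0,3) count=1: revealed 1 new [(0,3)] -> total=12
Click 4 (0,0) count=1: revealed 1 new [(0,0)] -> total=13

Answer: 13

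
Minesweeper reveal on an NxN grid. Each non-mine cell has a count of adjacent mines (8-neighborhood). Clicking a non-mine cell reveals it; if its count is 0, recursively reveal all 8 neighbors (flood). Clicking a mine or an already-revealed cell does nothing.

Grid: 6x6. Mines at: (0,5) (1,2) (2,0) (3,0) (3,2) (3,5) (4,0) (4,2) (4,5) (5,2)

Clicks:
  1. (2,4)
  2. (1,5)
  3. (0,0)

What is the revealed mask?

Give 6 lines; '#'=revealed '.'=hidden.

Answer: ##....
##...#
....#.
......
......
......

Derivation:
Click 1 (2,4) count=1: revealed 1 new [(2,4)] -> total=1
Click 2 (1,5) count=1: revealed 1 new [(1,5)] -> total=2
Click 3 (0,0) count=0: revealed 4 new [(0,0) (0,1) (1,0) (1,1)] -> total=6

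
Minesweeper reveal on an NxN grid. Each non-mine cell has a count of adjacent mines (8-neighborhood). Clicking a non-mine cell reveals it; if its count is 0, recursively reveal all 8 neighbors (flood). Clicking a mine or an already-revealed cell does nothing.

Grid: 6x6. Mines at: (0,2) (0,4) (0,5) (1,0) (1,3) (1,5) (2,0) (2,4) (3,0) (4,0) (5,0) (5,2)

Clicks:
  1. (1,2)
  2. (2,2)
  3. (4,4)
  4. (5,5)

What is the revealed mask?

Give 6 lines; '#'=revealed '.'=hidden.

Answer: ......
..#...
..#...
...###
...###
...###

Derivation:
Click 1 (1,2) count=2: revealed 1 new [(1,2)] -> total=1
Click 2 (2,2) count=1: revealed 1 new [(2,2)] -> total=2
Click 3 (4,4) count=0: revealed 9 new [(3,3) (3,4) (3,5) (4,3) (4,4) (4,5) (5,3) (5,4) (5,5)] -> total=11
Click 4 (5,5) count=0: revealed 0 new [(none)] -> total=11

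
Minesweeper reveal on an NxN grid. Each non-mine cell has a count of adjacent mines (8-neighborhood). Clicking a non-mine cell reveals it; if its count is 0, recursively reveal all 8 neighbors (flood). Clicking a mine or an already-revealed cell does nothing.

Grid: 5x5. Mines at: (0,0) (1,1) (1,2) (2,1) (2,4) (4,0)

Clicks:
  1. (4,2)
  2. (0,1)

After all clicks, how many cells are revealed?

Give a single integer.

Click 1 (4,2) count=0: revealed 8 new [(3,1) (3,2) (3,3) (3,4) (4,1) (4,2) (4,3) (4,4)] -> total=8
Click 2 (0,1) count=3: revealed 1 new [(0,1)] -> total=9

Answer: 9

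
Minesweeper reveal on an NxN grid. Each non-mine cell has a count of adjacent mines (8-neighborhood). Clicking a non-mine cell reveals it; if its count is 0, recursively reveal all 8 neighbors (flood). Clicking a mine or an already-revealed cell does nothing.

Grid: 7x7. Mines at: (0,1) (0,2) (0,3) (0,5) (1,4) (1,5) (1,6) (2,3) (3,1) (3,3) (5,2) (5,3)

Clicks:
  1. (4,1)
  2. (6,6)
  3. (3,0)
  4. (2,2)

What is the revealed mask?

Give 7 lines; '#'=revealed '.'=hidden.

Click 1 (4,1) count=2: revealed 1 new [(4,1)] -> total=1
Click 2 (6,6) count=0: revealed 15 new [(2,4) (2,5) (2,6) (3,4) (3,5) (3,6) (4,4) (4,5) (4,6) (5,4) (5,5) (5,6) (6,4) (6,5) (6,6)] -> total=16
Click 3 (3,0) count=1: revealed 1 new [(3,0)] -> total=17
Click 4 (2,2) count=3: revealed 1 new [(2,2)] -> total=18

Answer: .......
.......
..#.###
#...###
.#..###
....###
....###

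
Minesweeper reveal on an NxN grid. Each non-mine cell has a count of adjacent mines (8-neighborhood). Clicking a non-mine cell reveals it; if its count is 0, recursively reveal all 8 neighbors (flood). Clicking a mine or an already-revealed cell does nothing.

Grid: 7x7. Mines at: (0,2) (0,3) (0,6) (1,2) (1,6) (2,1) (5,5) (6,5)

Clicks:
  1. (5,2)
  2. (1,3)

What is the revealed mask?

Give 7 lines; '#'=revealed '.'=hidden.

Answer: .......
...###.
..#####
#######
#######
#####..
#####..

Derivation:
Click 1 (5,2) count=0: revealed 32 new [(1,3) (1,4) (1,5) (2,2) (2,3) (2,4) (2,5) (2,6) (3,0) (3,1) (3,2) (3,3) (3,4) (3,5) (3,6) (4,0) (4,1) (4,2) (4,3) (4,4) (4,5) (4,6) (5,0) (5,1) (5,2) (5,3) (5,4) (6,0) (6,1) (6,2) (6,3) (6,4)] -> total=32
Click 2 (1,3) count=3: revealed 0 new [(none)] -> total=32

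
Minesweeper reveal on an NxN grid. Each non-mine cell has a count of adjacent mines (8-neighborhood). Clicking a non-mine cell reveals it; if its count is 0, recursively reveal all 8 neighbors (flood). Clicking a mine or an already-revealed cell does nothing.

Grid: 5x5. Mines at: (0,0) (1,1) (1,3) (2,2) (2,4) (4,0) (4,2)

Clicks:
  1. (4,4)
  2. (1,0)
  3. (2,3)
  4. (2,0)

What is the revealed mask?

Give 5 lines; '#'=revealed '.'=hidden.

Answer: .....
#....
#..#.
...##
...##

Derivation:
Click 1 (4,4) count=0: revealed 4 new [(3,3) (3,4) (4,3) (4,4)] -> total=4
Click 2 (1,0) count=2: revealed 1 new [(1,0)] -> total=5
Click 3 (2,3) count=3: revealed 1 new [(2,3)] -> total=6
Click 4 (2,0) count=1: revealed 1 new [(2,0)] -> total=7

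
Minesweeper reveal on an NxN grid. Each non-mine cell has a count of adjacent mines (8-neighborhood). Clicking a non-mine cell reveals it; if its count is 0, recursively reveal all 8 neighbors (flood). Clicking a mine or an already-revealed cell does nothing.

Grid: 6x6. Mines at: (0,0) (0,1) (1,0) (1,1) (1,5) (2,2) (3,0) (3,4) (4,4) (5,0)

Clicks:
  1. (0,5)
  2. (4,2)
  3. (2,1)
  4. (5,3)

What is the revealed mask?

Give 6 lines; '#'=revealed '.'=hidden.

Answer: .....#
......
.#....
.###..
.###..
.###..

Derivation:
Click 1 (0,5) count=1: revealed 1 new [(0,5)] -> total=1
Click 2 (4,2) count=0: revealed 9 new [(3,1) (3,2) (3,3) (4,1) (4,2) (4,3) (5,1) (5,2) (5,3)] -> total=10
Click 3 (2,1) count=4: revealed 1 new [(2,1)] -> total=11
Click 4 (5,3) count=1: revealed 0 new [(none)] -> total=11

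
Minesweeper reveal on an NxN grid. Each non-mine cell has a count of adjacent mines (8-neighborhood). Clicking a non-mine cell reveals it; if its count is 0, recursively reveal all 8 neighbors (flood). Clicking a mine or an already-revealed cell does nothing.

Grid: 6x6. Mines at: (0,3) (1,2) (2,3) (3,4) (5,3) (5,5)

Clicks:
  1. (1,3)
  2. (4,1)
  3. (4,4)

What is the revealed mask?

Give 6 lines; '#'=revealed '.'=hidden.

Answer: ##....
##.#..
###...
###...
###.#.
###...

Derivation:
Click 1 (1,3) count=3: revealed 1 new [(1,3)] -> total=1
Click 2 (4,1) count=0: revealed 16 new [(0,0) (0,1) (1,0) (1,1) (2,0) (2,1) (2,2) (3,0) (3,1) (3,2) (4,0) (4,1) (4,2) (5,0) (5,1) (5,2)] -> total=17
Click 3 (4,4) count=3: revealed 1 new [(4,4)] -> total=18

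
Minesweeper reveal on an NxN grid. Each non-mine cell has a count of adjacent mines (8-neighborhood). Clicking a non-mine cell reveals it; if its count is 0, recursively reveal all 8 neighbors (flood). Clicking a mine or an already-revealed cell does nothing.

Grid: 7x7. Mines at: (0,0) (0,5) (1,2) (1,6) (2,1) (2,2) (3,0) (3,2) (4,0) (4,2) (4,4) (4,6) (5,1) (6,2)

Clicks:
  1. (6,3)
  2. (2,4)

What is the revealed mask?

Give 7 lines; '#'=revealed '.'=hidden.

Click 1 (6,3) count=1: revealed 1 new [(6,3)] -> total=1
Click 2 (2,4) count=0: revealed 9 new [(1,3) (1,4) (1,5) (2,3) (2,4) (2,5) (3,3) (3,4) (3,5)] -> total=10

Answer: .......
...###.
...###.
...###.
.......
.......
...#...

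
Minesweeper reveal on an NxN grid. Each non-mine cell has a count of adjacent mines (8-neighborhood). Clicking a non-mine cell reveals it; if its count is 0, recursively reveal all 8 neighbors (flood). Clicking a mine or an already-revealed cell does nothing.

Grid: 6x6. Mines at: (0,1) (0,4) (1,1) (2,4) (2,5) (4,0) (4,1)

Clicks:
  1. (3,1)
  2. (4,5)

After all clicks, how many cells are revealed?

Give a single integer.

Click 1 (3,1) count=2: revealed 1 new [(3,1)] -> total=1
Click 2 (4,5) count=0: revealed 12 new [(3,2) (3,3) (3,4) (3,5) (4,2) (4,3) (4,4) (4,5) (5,2) (5,3) (5,4) (5,5)] -> total=13

Answer: 13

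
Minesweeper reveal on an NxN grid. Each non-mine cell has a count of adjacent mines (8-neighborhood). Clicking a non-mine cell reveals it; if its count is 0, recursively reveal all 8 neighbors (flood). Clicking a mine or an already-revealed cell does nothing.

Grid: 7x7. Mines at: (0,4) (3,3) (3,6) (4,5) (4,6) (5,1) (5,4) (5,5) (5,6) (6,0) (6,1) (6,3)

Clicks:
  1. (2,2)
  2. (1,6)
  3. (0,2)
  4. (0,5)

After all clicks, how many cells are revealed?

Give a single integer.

Click 1 (2,2) count=1: revealed 1 new [(2,2)] -> total=1
Click 2 (1,6) count=0: revealed 6 new [(0,5) (0,6) (1,5) (1,6) (2,5) (2,6)] -> total=7
Click 3 (0,2) count=0: revealed 17 new [(0,0) (0,1) (0,2) (0,3) (1,0) (1,1) (1,2) (1,3) (2,0) (2,1) (2,3) (3,0) (3,1) (3,2) (4,0) (4,1) (4,2)] -> total=24
Click 4 (0,5) count=1: revealed 0 new [(none)] -> total=24

Answer: 24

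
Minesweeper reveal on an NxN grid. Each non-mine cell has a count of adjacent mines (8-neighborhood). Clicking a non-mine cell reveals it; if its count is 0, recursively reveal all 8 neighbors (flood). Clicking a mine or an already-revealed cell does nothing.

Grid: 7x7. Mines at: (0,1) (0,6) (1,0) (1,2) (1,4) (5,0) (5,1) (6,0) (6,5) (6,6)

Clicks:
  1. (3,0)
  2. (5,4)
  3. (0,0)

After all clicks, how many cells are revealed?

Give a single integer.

Click 1 (3,0) count=0: revealed 31 new [(1,5) (1,6) (2,0) (2,1) (2,2) (2,3) (2,4) (2,5) (2,6) (3,0) (3,1) (3,2) (3,3) (3,4) (3,5) (3,6) (4,0) (4,1) (4,2) (4,3) (4,4) (4,5) (4,6) (5,2) (5,3) (5,4) (5,5) (5,6) (6,2) (6,3) (6,4)] -> total=31
Click 2 (5,4) count=1: revealed 0 new [(none)] -> total=31
Click 3 (0,0) count=2: revealed 1 new [(0,0)] -> total=32

Answer: 32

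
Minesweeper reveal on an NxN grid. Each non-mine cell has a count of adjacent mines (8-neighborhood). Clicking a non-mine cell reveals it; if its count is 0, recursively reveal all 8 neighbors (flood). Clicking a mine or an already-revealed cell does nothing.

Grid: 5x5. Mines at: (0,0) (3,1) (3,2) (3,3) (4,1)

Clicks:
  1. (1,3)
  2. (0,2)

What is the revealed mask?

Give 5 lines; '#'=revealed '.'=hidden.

Click 1 (1,3) count=0: revealed 12 new [(0,1) (0,2) (0,3) (0,4) (1,1) (1,2) (1,3) (1,4) (2,1) (2,2) (2,3) (2,4)] -> total=12
Click 2 (0,2) count=0: revealed 0 new [(none)] -> total=12

Answer: .####
.####
.####
.....
.....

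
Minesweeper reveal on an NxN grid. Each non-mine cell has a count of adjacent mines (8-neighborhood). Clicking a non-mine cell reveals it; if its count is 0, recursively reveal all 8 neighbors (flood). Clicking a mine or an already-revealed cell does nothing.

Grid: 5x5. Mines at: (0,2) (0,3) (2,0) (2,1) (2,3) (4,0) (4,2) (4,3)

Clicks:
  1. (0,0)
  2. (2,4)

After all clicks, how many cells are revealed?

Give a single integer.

Answer: 5

Derivation:
Click 1 (0,0) count=0: revealed 4 new [(0,0) (0,1) (1,0) (1,1)] -> total=4
Click 2 (2,4) count=1: revealed 1 new [(2,4)] -> total=5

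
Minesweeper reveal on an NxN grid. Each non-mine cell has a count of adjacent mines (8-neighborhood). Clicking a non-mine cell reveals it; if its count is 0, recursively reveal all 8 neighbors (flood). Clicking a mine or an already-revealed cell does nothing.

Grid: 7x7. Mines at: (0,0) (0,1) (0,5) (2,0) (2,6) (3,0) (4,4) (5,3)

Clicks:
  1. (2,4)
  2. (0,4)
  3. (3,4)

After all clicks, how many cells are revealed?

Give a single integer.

Click 1 (2,4) count=0: revealed 21 new [(0,2) (0,3) (0,4) (1,1) (1,2) (1,3) (1,4) (1,5) (2,1) (2,2) (2,3) (2,4) (2,5) (3,1) (3,2) (3,3) (3,4) (3,5) (4,1) (4,2) (4,3)] -> total=21
Click 2 (0,4) count=1: revealed 0 new [(none)] -> total=21
Click 3 (3,4) count=1: revealed 0 new [(none)] -> total=21

Answer: 21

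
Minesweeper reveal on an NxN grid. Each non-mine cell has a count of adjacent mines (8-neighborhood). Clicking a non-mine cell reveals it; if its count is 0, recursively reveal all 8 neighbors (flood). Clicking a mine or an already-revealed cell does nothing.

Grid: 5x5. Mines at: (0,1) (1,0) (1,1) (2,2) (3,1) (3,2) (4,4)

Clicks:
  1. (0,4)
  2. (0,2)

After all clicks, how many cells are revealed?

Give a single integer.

Answer: 10

Derivation:
Click 1 (0,4) count=0: revealed 10 new [(0,2) (0,3) (0,4) (1,2) (1,3) (1,4) (2,3) (2,4) (3,3) (3,4)] -> total=10
Click 2 (0,2) count=2: revealed 0 new [(none)] -> total=10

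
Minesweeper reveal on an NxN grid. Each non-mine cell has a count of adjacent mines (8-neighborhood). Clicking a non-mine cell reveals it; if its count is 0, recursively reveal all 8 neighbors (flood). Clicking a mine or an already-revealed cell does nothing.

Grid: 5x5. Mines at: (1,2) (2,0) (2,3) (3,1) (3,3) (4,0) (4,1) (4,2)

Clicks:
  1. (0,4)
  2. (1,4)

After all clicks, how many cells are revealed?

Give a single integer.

Answer: 4

Derivation:
Click 1 (0,4) count=0: revealed 4 new [(0,3) (0,4) (1,3) (1,4)] -> total=4
Click 2 (1,4) count=1: revealed 0 new [(none)] -> total=4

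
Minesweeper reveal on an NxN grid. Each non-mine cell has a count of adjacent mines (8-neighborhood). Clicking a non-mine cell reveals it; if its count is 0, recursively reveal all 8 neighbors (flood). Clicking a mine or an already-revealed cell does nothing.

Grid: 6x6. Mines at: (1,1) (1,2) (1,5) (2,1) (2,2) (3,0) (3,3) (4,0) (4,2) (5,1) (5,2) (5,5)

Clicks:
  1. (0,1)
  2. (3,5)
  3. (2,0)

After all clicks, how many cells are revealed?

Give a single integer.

Click 1 (0,1) count=2: revealed 1 new [(0,1)] -> total=1
Click 2 (3,5) count=0: revealed 6 new [(2,4) (2,5) (3,4) (3,5) (4,4) (4,5)] -> total=7
Click 3 (2,0) count=3: revealed 1 new [(2,0)] -> total=8

Answer: 8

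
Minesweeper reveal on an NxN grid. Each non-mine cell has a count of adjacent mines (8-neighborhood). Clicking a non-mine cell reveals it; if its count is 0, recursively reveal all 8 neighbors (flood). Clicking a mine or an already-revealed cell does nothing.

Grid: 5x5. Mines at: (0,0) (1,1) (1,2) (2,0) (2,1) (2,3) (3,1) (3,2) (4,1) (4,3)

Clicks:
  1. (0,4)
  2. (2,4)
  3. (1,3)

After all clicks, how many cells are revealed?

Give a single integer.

Click 1 (0,4) count=0: revealed 4 new [(0,3) (0,4) (1,3) (1,4)] -> total=4
Click 2 (2,4) count=1: revealed 1 new [(2,4)] -> total=5
Click 3 (1,3) count=2: revealed 0 new [(none)] -> total=5

Answer: 5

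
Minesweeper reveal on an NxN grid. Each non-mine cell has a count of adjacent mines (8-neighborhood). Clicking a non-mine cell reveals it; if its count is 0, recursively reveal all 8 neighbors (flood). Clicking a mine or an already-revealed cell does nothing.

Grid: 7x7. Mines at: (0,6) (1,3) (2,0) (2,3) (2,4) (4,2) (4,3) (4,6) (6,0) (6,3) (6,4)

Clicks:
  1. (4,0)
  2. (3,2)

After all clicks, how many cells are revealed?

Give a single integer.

Click 1 (4,0) count=0: revealed 6 new [(3,0) (3,1) (4,0) (4,1) (5,0) (5,1)] -> total=6
Click 2 (3,2) count=3: revealed 1 new [(3,2)] -> total=7

Answer: 7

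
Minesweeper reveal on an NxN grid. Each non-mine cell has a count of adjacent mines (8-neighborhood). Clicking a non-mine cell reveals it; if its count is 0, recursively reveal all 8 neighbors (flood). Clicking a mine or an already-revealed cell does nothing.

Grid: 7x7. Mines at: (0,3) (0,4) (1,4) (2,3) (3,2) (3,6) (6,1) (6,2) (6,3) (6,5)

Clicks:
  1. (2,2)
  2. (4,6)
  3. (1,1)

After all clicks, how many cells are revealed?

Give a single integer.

Click 1 (2,2) count=2: revealed 1 new [(2,2)] -> total=1
Click 2 (4,6) count=1: revealed 1 new [(4,6)] -> total=2
Click 3 (1,1) count=0: revealed 14 new [(0,0) (0,1) (0,2) (1,0) (1,1) (1,2) (2,0) (2,1) (3,0) (3,1) (4,0) (4,1) (5,0) (5,1)] -> total=16

Answer: 16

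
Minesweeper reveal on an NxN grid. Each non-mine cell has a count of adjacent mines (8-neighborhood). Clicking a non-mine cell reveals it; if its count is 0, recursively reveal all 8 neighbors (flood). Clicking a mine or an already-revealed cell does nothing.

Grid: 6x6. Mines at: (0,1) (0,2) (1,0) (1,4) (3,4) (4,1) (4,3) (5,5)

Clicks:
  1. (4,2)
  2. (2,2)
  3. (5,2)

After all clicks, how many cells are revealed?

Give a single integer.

Answer: 11

Derivation:
Click 1 (4,2) count=2: revealed 1 new [(4,2)] -> total=1
Click 2 (2,2) count=0: revealed 9 new [(1,1) (1,2) (1,3) (2,1) (2,2) (2,3) (3,1) (3,2) (3,3)] -> total=10
Click 3 (5,2) count=2: revealed 1 new [(5,2)] -> total=11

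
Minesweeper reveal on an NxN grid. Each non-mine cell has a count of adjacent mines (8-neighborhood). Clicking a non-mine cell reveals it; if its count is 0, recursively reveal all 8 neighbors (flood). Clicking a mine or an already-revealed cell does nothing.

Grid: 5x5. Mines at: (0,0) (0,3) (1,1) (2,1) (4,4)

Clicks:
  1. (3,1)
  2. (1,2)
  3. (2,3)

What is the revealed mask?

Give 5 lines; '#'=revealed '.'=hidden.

Answer: .....
..###
..###
.####
.....

Derivation:
Click 1 (3,1) count=1: revealed 1 new [(3,1)] -> total=1
Click 2 (1,2) count=3: revealed 1 new [(1,2)] -> total=2
Click 3 (2,3) count=0: revealed 8 new [(1,3) (1,4) (2,2) (2,3) (2,4) (3,2) (3,3) (3,4)] -> total=10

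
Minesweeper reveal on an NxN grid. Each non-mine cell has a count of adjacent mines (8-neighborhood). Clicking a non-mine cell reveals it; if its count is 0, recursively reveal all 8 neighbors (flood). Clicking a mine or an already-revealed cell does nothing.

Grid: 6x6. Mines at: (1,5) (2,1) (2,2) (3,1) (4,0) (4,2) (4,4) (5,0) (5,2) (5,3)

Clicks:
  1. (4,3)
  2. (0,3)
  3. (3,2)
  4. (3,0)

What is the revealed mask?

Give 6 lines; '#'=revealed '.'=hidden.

Answer: #####.
#####.
......
#.#...
...#..
......

Derivation:
Click 1 (4,3) count=4: revealed 1 new [(4,3)] -> total=1
Click 2 (0,3) count=0: revealed 10 new [(0,0) (0,1) (0,2) (0,3) (0,4) (1,0) (1,1) (1,2) (1,3) (1,4)] -> total=11
Click 3 (3,2) count=4: revealed 1 new [(3,2)] -> total=12
Click 4 (3,0) count=3: revealed 1 new [(3,0)] -> total=13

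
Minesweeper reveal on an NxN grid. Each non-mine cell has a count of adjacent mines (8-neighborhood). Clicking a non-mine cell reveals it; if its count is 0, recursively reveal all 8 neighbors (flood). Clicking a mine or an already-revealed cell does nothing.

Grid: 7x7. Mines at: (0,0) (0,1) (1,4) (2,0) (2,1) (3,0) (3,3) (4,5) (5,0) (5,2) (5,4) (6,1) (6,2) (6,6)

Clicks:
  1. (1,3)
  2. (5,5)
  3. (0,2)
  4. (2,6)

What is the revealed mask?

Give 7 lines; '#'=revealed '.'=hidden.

Answer: ..#..##
...#.##
.....##
.....##
.......
.....#.
.......

Derivation:
Click 1 (1,3) count=1: revealed 1 new [(1,3)] -> total=1
Click 2 (5,5) count=3: revealed 1 new [(5,5)] -> total=2
Click 3 (0,2) count=1: revealed 1 new [(0,2)] -> total=3
Click 4 (2,6) count=0: revealed 8 new [(0,5) (0,6) (1,5) (1,6) (2,5) (2,6) (3,5) (3,6)] -> total=11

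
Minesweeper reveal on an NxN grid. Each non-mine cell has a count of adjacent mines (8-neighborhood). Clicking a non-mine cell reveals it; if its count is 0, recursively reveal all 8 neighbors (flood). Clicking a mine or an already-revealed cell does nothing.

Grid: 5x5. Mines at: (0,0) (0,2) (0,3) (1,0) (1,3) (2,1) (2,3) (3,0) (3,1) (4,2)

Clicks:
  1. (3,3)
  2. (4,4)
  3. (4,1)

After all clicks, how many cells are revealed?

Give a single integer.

Click 1 (3,3) count=2: revealed 1 new [(3,3)] -> total=1
Click 2 (4,4) count=0: revealed 3 new [(3,4) (4,3) (4,4)] -> total=4
Click 3 (4,1) count=3: revealed 1 new [(4,1)] -> total=5

Answer: 5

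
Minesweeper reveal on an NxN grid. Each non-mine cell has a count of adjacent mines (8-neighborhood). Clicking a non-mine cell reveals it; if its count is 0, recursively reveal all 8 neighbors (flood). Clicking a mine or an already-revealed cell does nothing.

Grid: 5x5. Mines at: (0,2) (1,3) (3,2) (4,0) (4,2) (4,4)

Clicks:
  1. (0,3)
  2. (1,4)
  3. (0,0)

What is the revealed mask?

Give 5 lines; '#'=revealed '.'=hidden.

Click 1 (0,3) count=2: revealed 1 new [(0,3)] -> total=1
Click 2 (1,4) count=1: revealed 1 new [(1,4)] -> total=2
Click 3 (0,0) count=0: revealed 8 new [(0,0) (0,1) (1,0) (1,1) (2,0) (2,1) (3,0) (3,1)] -> total=10

Answer: ##.#.
##..#
##...
##...
.....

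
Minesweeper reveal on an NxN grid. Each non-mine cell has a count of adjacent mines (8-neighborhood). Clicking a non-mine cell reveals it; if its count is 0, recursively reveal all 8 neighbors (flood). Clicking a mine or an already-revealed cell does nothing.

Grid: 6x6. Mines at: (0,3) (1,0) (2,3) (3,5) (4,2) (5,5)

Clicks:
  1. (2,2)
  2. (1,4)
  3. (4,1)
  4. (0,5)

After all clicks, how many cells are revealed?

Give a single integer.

Click 1 (2,2) count=1: revealed 1 new [(2,2)] -> total=1
Click 2 (1,4) count=2: revealed 1 new [(1,4)] -> total=2
Click 3 (4,1) count=1: revealed 1 new [(4,1)] -> total=3
Click 4 (0,5) count=0: revealed 5 new [(0,4) (0,5) (1,5) (2,4) (2,5)] -> total=8

Answer: 8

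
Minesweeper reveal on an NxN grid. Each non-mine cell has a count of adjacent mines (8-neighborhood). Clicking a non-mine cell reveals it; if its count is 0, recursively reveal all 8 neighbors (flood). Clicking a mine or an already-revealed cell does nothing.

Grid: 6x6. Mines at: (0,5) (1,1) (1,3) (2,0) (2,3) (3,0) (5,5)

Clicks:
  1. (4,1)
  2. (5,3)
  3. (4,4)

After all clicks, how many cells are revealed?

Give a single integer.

Answer: 14

Derivation:
Click 1 (4,1) count=1: revealed 1 new [(4,1)] -> total=1
Click 2 (5,3) count=0: revealed 13 new [(3,1) (3,2) (3,3) (3,4) (4,0) (4,2) (4,3) (4,4) (5,0) (5,1) (5,2) (5,3) (5,4)] -> total=14
Click 3 (4,4) count=1: revealed 0 new [(none)] -> total=14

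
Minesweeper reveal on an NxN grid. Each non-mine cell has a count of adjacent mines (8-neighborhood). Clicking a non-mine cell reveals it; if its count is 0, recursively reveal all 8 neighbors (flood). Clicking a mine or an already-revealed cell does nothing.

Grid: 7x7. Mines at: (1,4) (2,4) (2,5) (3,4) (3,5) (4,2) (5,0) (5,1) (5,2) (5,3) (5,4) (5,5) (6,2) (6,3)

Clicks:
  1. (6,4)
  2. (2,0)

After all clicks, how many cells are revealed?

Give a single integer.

Click 1 (6,4) count=4: revealed 1 new [(6,4)] -> total=1
Click 2 (2,0) count=0: revealed 18 new [(0,0) (0,1) (0,2) (0,3) (1,0) (1,1) (1,2) (1,3) (2,0) (2,1) (2,2) (2,3) (3,0) (3,1) (3,2) (3,3) (4,0) (4,1)] -> total=19

Answer: 19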